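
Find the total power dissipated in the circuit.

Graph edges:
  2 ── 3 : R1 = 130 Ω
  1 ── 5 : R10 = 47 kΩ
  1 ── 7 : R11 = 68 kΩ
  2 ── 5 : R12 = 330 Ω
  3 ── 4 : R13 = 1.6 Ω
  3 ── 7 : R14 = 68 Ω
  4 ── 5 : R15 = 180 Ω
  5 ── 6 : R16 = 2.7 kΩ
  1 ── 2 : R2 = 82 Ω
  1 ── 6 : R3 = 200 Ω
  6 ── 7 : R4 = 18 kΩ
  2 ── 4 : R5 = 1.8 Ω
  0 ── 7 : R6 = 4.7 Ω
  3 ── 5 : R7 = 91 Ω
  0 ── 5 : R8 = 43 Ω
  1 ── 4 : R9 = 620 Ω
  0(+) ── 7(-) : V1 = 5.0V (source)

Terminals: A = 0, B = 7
Nodal analysis, taking node 7 as the 0 V reference.
Source V1 fixes V_0 = 5 V.
KCL at each unknown node (sum of currents leaving = 0; resistances in Ω):
  Node 1: (V_1 - V_2)/82 + (V_1 - V_6)/200 + (V_1 - V_4)/620 + (V_1 - V_5)/47000 + (V_1 - 0)/68000 = 0
  Node 2: (V_2 - V_3)/130 + (V_2 - V_1)/82 + (V_2 - V_4)/1.8 + (V_2 - V_5)/330 = 0
  Node 3: (V_3 - V_2)/130 + (V_3 - V_5)/91 + (V_3 - V_4)/1.6 + (V_3 - 0)/68 = 0
  Node 4: (V_4 - V_2)/1.8 + (V_4 - V_1)/620 + (V_4 - V_3)/1.6 + (V_4 - V_5)/180 = 0
  Node 5: (V_5 - V_3)/91 + (V_5 - 5)/43 + (V_5 - V_1)/47000 + (V_5 - V_2)/330 + (V_5 - V_4)/180 + (V_5 - V_6)/2700 = 0
  Node 6: (V_6 - V_1)/200 + (V_6 - 0)/18000 + (V_6 - V_5)/2700 = 0
Collecting terms (coefficients in siemens):
  0.01884·V_1 - 0.0122·V_2 - 0.001613·V_4 - 0.00002128·V_5 - 0.005·V_6 = 0
  0.5785·V_2 - 0.0122·V_1 - 0.007692·V_3 - 0.5556·V_4 - 0.00303·V_5 = 0
  0.6584·V_3 - 0.007692·V_2 - 0.625·V_4 - 0.01099·V_5 = 0
  1.188·V_4 - 0.001613·V_1 - 0.5556·V_2 - 0.625·V_3 - 0.005556·V_5 = 0
  0.04322·V_5 - 0.00002128·V_1 - 0.00303·V_2 - 0.01099·V_3 - 0.005556·V_4 - 0.0003704·V_6 = 0.1163
  0.005426·V_6 - 0.005·V_1 - 0.0003704·V_5 = 0
Solving these 6 simultaneous equations (Gaussian elimination) gives:
  V_1 = 2.157 V, V_2 = 2.129 V, V_3 = 2.099 V, V_4 = 2.12 V
  V_5 = 3.666 V, V_6 = 2.238 V
Power in each resistor, P = (ΔV)²/R:
  P_R1 = (2.129 - 2.099)²/130 = 0.000006949 W
  P_R2 = (2.157 - 2.129)²/82 = 0.000009776 W
  P_R3 = (2.157 - 2.238)²/200 = 0.00003271 W
  P_R4 = (2.238 - 0)²/18000 = 0.0002783 W
  P_R5 = (2.129 - 2.12)²/1.8 = 0.00004098 W
  P_R6 = (5 - 0)²/4.7 = 5.319 W
  P_R7 = (2.099 - 3.666)²/91 = 0.02698 W
  P_R8 = (5 - 3.666)²/43 = 0.04139 W
  P_R9 = (2.157 - 2.12)²/620 = 0.000002196 W
  P_R10 = (2.157 - 3.666)²/47000 = 0.00004842 W
  P_R11 = (2.157 - 0)²/68000 = 0.00006845 W
  P_R12 = (2.129 - 3.666)²/330 = 0.007158 W
  P_R13 = (2.099 - 2.12)²/1.6 = 0.000288 W
  P_R14 = (2.099 - 0)²/68 = 0.06479 W
  P_R15 = (2.12 - 3.666)²/180 = 0.01327 W
  P_R16 = (3.666 - 2.238)²/2700 = 0.000755 W
P_total = P_R1 + P_R2 + P_R3 + P_R4 + P_R5 + P_R6 + P_R7 + P_R8 + P_R9 + P_R10 + P_R11 + P_R12 + P_R13 + P_R14 + P_R15 + P_R16 = 5.474 W

Final answer: 5.474 W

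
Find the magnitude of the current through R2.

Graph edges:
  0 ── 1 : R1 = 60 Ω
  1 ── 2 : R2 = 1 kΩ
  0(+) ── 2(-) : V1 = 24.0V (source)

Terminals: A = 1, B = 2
Nodal analysis, taking node 2 as the 0 V reference.
Source V1 fixes V_0 = 24 V.
KCL at each unknown node (sum of currents leaving = 0; resistances in Ω):
  Node 1: (V_1 - 24)/60 + (V_1 - 0)/1000 = 0
Collecting terms: 0.01767 × V_1 = 0.4  =>  V_1 = 22.64 V
I_R2 = (V_1 - V_2)/R2 = (22.64 - 0)/1000 = 0.02264 A
|I_R2| = 0.02264 A

Final answer: |I_R2| = 0.02264 A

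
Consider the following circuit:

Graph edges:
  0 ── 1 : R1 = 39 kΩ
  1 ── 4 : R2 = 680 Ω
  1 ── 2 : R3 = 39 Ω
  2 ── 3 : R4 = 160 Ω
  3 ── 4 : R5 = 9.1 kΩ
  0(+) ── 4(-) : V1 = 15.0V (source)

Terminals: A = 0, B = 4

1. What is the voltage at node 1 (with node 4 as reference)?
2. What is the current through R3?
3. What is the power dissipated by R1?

Nodal analysis, taking node 4 as the 0 V reference.
Source V1 fixes V_0 = 15 V.
KCL at each unknown node (sum of currents leaving = 0; resistances in Ω):
  Node 1: (V_1 - 15)/39000 + (V_1 - 0)/680 + (V_1 - V_2)/39 = 0
  Node 2: (V_2 - V_1)/39 + (V_2 - V_3)/160 = 0
  Node 3: (V_3 - V_2)/160 + (V_3 - 0)/9100 = 0
Collecting terms (coefficients in siemens):
  0.02714·V_1 - 0.02564·V_2 = 0.0003846
  0.03189·V_2 - 0.02564·V_1 - 0.00625·V_3 = 0
  0.00636·V_3 - 0.00625·V_2 = 0
Solving these 3 simultaneous equations (Gaussian elimination) gives:
  V_1 = 0.2398 V, V_2 = 0.2388 V, V_3 = 0.2347 V
Part 1:
  Read off the nodal solution: V_1 = 0.2398 V
Part 2:
  I_R3 = (V_1 - V_2)/R3 = (0.2398 - 0.2388)/39 = 0.00002579 A
  Magnitude: I_R3 = 0.00002579 A
Part 3:
  I_R1 = (V_0 - V_1)/R1 = (15 - 0.2398)/39000 = 0.0003785 A
  P_R1 = I_R1² × R1 = (0.0003785)² × 39000 = 0.005586 W

Final answers:
1. V_1 = 0.2398 V
2. I_R3 = 2.579e-05 A
3. P_R1 = 0.005586 W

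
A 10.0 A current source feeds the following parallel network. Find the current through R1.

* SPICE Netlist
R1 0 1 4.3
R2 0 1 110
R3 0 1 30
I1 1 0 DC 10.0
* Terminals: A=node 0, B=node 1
All resistors sit directly between nodes 0 and 1, so they are in parallel and share one voltage V; the full source current 10 A splits among them.
1/R_par = 1/4.3 + 1/110 + 1/30 = 0.275 S  =>  R_par = 3.637 Ω
V = I × R_par = 10 × 3.637 = 36.37 V
I_R1 = V/R1 = 36.37/4.3 = 8.457 A

Final answer: 8.457 A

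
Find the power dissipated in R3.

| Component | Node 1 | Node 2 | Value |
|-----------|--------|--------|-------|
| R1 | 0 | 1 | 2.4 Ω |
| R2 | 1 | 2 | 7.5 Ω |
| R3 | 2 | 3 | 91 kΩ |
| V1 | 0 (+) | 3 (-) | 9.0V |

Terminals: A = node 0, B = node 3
Nodal analysis, taking node 3 as the 0 V reference.
Source V1 fixes V_0 = 9 V.
KCL at each unknown node (sum of currents leaving = 0; resistances in Ω):
  Node 1: (V_1 - 9)/2.4 + (V_1 - V_2)/7.5 = 0
  Node 2: (V_2 - V_1)/7.5 + (V_2 - 0)/91000 = 0
Collecting terms (coefficients in siemens):
  0.55·V_1 - 0.1333·V_2 = 3.75
  0.1333·V_2 - 0.1333·V_1 = 0
Determinant D = (0.55)(0.1333) - (-0.1333)(-0.1333) = 0.05556
V_1 = [(3.75)(0.1333) - (-0.1333)(0)]/D = 9 V
V_2 = [(0.55)(0) - (3.75)(-0.1333)]/D = 8.999 V
I_R3 = (V_2 - V_3)/R3 = (8.999 - 0)/91000 = 0.00009889 A
P_R3 = I_R3² × R3 = (0.00009889)² × 91000 = 0.0008899 W

Final answer: 0.0008899 W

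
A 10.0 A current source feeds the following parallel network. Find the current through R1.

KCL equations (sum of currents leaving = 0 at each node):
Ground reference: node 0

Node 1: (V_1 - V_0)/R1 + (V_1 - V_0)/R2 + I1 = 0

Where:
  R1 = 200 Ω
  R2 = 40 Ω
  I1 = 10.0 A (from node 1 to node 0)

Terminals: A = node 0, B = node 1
All resistors sit directly between nodes 0 and 1, so they are in parallel and share one voltage V; the full source current 10 A splits among them.
1/R_par = 1/200 + 1/40 = 0.03 S  =>  R_par = 33.33 Ω
V = I × R_par = 10 × 33.33 = 333.3 V
I_R1 = V/R1 = 333.3/200 = 1.667 A

Final answer: 1.667 A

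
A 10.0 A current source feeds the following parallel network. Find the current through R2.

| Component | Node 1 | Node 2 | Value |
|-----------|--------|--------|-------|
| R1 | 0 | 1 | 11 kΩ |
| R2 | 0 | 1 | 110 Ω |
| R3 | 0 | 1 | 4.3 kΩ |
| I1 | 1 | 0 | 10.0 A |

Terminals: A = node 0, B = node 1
All resistors sit directly between nodes 0 and 1, so they are in parallel and share one voltage V; the full source current 10 A splits among them.
1/R_par = 1/11000 + 1/110 + 1/4300 = 0.009414 S  =>  R_par = 106.2 Ω
V = I × R_par = 10 × 106.2 = 1062 V
I_R2 = V/R2 = 1062/110 = 9.656 A

Final answer: 9.656 A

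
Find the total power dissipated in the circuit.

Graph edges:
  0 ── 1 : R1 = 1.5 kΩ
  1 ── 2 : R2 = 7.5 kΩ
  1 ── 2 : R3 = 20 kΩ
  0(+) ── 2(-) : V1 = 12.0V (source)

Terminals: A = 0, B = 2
Nodal analysis, taking node 2 as the 0 V reference.
Source V1 fixes V_0 = 12 V.
KCL at each unknown node (sum of currents leaving = 0; resistances in Ω):
  Node 1: (V_1 - 12)/1500 + (V_1 - 0)/7500 + (V_1 - 0)/20000 = 0
Collecting terms: 0.00085 × V_1 = 0.008  =>  V_1 = 9.412 V
Power in each resistor, P = (ΔV)²/R:
  P_R1 = (12 - 9.412)²/1500 = 0.004466 W
  P_R2 = (9.412 - 0)²/7500 = 0.01181 W
  P_R3 = (9.412 - 0)²/20000 = 0.004429 W
P_total = P_R1 + P_R2 + P_R3 = 0.02071 W

Final answer: 0.02071 W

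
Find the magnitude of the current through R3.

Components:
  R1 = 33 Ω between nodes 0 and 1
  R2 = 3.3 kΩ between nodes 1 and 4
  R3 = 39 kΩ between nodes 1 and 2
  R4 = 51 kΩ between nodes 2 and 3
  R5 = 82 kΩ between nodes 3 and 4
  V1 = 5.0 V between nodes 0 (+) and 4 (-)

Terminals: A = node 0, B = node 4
Nodal analysis, taking node 4 as the 0 V reference.
Source V1 fixes V_0 = 5 V.
KCL at each unknown node (sum of currents leaving = 0; resistances in Ω):
  Node 1: (V_1 - 5)/33 + (V_1 - 0)/3300 + (V_1 - V_2)/39000 = 0
  Node 2: (V_2 - V_1)/39000 + (V_2 - V_3)/51000 = 0
  Node 3: (V_3 - V_2)/51000 + (V_3 - 0)/82000 = 0
Collecting terms (coefficients in siemens):
  0.03063·V_1 - 0.00002564·V_2 = 0.1515
  0.00004525·V_2 - 0.00002564·V_1 - 0.00001961·V_3 = 0
  0.0000318·V_3 - 0.00001961·V_2 = 0
Solving these 3 simultaneous equations (Gaussian elimination) gives:
  V_1 = 4.95 V, V_2 = 3.827 V, V_3 = 2.36 V
I_R3 = (V_1 - V_2)/R3 = (4.95 - 3.827)/39000 = 0.00002878 A
|I_R3| = 0.00002878 A

Final answer: |I_R3| = 2.878e-05 A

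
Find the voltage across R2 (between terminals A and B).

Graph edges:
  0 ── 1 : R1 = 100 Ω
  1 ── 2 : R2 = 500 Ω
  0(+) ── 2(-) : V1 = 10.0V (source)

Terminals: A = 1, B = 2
R1 and R2 are in series across V1 (node 0 → node 1 → node 2), and the output A–B is taken across R2, so this is a voltage divider.
Series current: I = V1/(R1 + R2) = 10/(100 + 500) = 10/600 = 0.01667 A
V_R2 = I × R2 = V1 × R2/(R1 + R2) = 10 × 500/600 = 8.333 V

Final answer: 8.333 V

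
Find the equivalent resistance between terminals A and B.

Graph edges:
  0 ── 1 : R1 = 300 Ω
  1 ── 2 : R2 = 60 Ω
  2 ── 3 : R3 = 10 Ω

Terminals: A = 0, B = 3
Reduce the network between node 0 (A) and node 3 (B) by series/parallel combination:
  Rs1 = R1 + R2 (series, joined only at node 1) = 300 + 60 = 360 Ω
  Rs2 = R3 + Rs1 (series, joined only at node 2) = 10 + 360 = 370 Ω
R_eq = 370 Ω

Final answer: 370 Ω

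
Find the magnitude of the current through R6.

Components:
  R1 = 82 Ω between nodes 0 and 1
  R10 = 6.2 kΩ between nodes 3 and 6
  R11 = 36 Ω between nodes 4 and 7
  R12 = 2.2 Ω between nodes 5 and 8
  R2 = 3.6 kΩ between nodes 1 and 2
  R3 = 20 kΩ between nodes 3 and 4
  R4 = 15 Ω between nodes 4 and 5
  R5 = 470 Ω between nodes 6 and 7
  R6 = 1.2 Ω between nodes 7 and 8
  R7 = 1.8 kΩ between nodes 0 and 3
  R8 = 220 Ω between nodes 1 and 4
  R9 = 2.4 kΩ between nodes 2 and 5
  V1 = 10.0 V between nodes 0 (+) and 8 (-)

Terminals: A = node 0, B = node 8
Nodal analysis, taking node 8 as the 0 V reference.
Source V1 fixes V_0 = 10 V.
KCL at each unknown node (sum of currents leaving = 0; resistances in Ω):
  Node 1: (V_1 - 10)/82 + (V_1 - V_2)/3600 + (V_1 - V_4)/220 = 0
  Node 2: (V_2 - V_1)/3600 + (V_2 - V_5)/2400 = 0
  Node 3: (V_3 - V_4)/20000 + (V_3 - 10)/1800 + (V_3 - V_6)/6200 = 0
  Node 4: (V_4 - V_3)/20000 + (V_4 - V_5)/15 + (V_4 - V_1)/220 + (V_4 - V_7)/36 = 0
  Node 5: (V_5 - V_4)/15 + (V_5 - V_2)/2400 + (V_5 - 0)/2.2 = 0
  Node 6: (V_6 - V_7)/470 + (V_6 - V_3)/6200 = 0
  Node 7: (V_7 - V_6)/470 + (V_7 - 0)/1.2 + (V_7 - V_4)/36 = 0
Collecting terms (coefficients in siemens):
  0.01702·V_1 - 0.0002778·V_2 - 0.004545·V_4 = 0.122
  0.0006944·V_2 - 0.0002778·V_1 - 0.0004167·V_5 = 0
  0.0007668·V_3 - 0.00005·V_4 - 0.0001613·V_6 = 0.005556
  0.09904·V_4 - 0.004545·V_1 - 0.00005·V_3 - 0.06667·V_5 - 0.02778·V_7 = 0
  0.5216·V_5 - 0.0004167·V_2 - 0.06667·V_4 = 0
  0.002289·V_6 - 0.0001613·V_3 - 0.002128·V_7 = 0
  0.8632·V_7 - 0.02778·V_4 - 0.002128·V_6 = 0
Solving these 7 simultaneous equations (Gaussian elimination) gives:
  V_1 = 7.315 V, V_2 = 2.956 V, V_3 = 7.381 V, V_4 = 0.3773 V
  V_5 = 0.05058 V, V_6 = 0.5326 V, V_7 = 0.01345 V
I_R6 = (V_7 - V_8)/R6 = (0.01345 - 0)/1.2 = 0.01121 A
|I_R6| = 0.01121 A

Final answer: |I_R6| = 0.01121 A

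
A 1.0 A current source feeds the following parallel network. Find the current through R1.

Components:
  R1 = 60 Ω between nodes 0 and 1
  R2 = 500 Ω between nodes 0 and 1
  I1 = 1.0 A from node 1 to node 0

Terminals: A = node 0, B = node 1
All resistors sit directly between nodes 0 and 1, so they are in parallel and share one voltage V; the full source current 1 A splits among them.
1/R_par = 1/60 + 1/500 = 0.01867 S  =>  R_par = 53.57 Ω
V = I × R_par = 1 × 53.57 = 53.57 V
I_R1 = V/R1 = 53.57/60 = 0.8929 A

Final answer: 0.8929 A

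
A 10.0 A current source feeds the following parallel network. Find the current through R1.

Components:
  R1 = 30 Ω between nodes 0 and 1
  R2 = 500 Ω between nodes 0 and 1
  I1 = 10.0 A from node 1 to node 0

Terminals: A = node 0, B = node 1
All resistors sit directly between nodes 0 and 1, so they are in parallel and share one voltage V; the full source current 10 A splits among them.
1/R_par = 1/30 + 1/500 = 0.03533 S  =>  R_par = 28.3 Ω
V = I × R_par = 10 × 28.3 = 283 V
I_R1 = V/R1 = 283/30 = 9.434 A

Final answer: 9.434 A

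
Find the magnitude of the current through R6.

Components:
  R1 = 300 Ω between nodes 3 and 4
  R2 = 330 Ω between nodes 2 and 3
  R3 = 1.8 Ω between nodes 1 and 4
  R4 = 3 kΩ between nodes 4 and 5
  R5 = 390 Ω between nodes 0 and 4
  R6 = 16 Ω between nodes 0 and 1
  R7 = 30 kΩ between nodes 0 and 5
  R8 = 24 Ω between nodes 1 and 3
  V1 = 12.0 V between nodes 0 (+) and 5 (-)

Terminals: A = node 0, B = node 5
Nodal analysis, taking node 5 as the 0 V reference.
Source V1 fixes V_0 = 12 V.
KCL at each unknown node (sum of currents leaving = 0; resistances in Ω):
  Node 1: (V_1 - V_4)/1.8 + (V_1 - 12)/16 + (V_1 - V_3)/24 = 0
  Node 2: (V_2 - V_3)/330 = 0
  Node 3: (V_3 - V_4)/300 + (V_3 - V_2)/330 + (V_3 - V_1)/24 = 0
  Node 4: (V_4 - V_3)/300 + (V_4 - V_1)/1.8 + (V_4 - 0)/3000 + (V_4 - 12)/390 = 0
Collecting terms (coefficients in siemens):
  0.6597·V_1 - 0.04167·V_3 - 0.5556·V_4 = 0.75
  0.00303·V_2 - 0.00303·V_3 = 0
  0.04803·V_3 - 0.04167·V_1 - 0.00303·V_2 - 0.003333·V_4 = 0
  0.5618·V_4 - 0.5556·V_1 - 0.003333·V_3 = 0.03077
Solving these 4 simultaneous equations (Gaussian elimination) gives:
  V_1 = 11.94 V, V_2 = 11.94 V, V_3 = 11.94 V, V_4 = 11.93 V
I_R6 = (V_0 - V_1)/R6 = (12 - 11.94)/16 = 0.003804 A
|I_R6| = 0.003804 A

Final answer: |I_R6| = 0.003804 A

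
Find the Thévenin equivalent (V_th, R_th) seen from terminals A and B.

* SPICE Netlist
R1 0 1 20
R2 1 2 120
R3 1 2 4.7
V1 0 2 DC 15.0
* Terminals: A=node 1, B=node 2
Step 1 — V_th is the open-circuit voltage V_A - V_B (nothing connected across the terminals).
Nodal analysis, taking node 2 as the 0 V reference.
Source V1 fixes V_0 = 15 V.
KCL at each unknown node (sum of currents leaving = 0; resistances in Ω):
  Node 1: (V_1 - 15)/20 + (V_1 - 0)/120 + (V_1 - 0)/4.7 = 0
Collecting terms: 0.2711 × V_1 = 0.75  =>  V_1 = 2.767 V
V_th = V_1 - V_2 = 2.767 - 0 = 2.767 V
Step 2 — R_th: zero the source — replace V1 by a short circuit (node 2 merges into node 0) — and find the resistance seen between A (node 1) and B (node 0).
Reduce the network between node 1 (A) and node 0 (B) by series/parallel combination:
  Rp1 = R1 ‖ R2 ‖ R3 (parallel, all between nodes 0 and 1) = 1/(1/20 + 1/120 + 1/4.7) = 3.689 Ω
R_th = 3.689 Ω

Final answer: V_th = 2.767 V, R_th = 3.689 Ω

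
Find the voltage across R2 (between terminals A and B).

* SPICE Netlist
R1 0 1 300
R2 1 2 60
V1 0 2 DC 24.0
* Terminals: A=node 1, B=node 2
R1 and R2 are in series across V1 (node 0 → node 1 → node 2), and the output A–B is taken across R2, so this is a voltage divider.
Series current: I = V1/(R1 + R2) = 24/(300 + 60) = 24/360 = 0.06667 A
V_R2 = I × R2 = V1 × R2/(R1 + R2) = 24 × 60/360 = 4 V

Final answer: 4 V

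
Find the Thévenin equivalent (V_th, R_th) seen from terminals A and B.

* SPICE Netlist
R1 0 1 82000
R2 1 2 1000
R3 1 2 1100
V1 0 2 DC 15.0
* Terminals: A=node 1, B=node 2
Step 1 — V_th is the open-circuit voltage V_A - V_B (nothing connected across the terminals).
Nodal analysis, taking node 2 as the 0 V reference.
Source V1 fixes V_0 = 15 V.
KCL at each unknown node (sum of currents leaving = 0; resistances in Ω):
  Node 1: (V_1 - 15)/82000 + (V_1 - 0)/1000 + (V_1 - 0)/1100 = 0
Collecting terms: 0.001921 × V_1 = 0.0001829  =>  V_1 = 0.09521 V
V_th = V_1 - V_2 = 0.09521 - 0 = 0.09521 V
Step 2 — R_th: zero the source — replace V1 by a short circuit (node 2 merges into node 0) — and find the resistance seen between A (node 1) and B (node 0).
Reduce the network between node 1 (A) and node 0 (B) by series/parallel combination:
  Rp1 = R1 ‖ R2 ‖ R3 (parallel, all between nodes 0 and 1) = 1/(1/82000 + 1/1000 + 1/1100) = 520.5 Ω
R_th = 520.5 Ω

Final answer: V_th = 0.09521 V, R_th = 520.5 Ω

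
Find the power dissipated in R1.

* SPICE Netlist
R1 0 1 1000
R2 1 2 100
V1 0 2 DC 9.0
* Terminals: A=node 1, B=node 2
Nodal analysis, taking node 2 as the 0 V reference.
Source V1 fixes V_0 = 9 V.
KCL at each unknown node (sum of currents leaving = 0; resistances in Ω):
  Node 1: (V_1 - 9)/1000 + (V_1 - 0)/100 = 0
Collecting terms: 0.011 × V_1 = 0.009  =>  V_1 = 0.8182 V
I_R1 = (V_0 - V_1)/R1 = (9 - 0.8182)/1000 = 0.008182 A
P_R1 = I_R1² × R1 = (0.008182)² × 1000 = 0.06694 W

Final answer: 0.06694 W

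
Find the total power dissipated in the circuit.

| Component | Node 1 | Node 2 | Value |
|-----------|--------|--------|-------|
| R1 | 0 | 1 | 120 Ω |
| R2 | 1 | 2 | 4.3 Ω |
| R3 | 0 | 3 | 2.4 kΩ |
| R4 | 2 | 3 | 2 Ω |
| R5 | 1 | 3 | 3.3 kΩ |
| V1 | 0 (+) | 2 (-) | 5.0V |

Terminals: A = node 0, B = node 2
Nodal analysis, taking node 2 as the 0 V reference.
Source V1 fixes V_0 = 5 V.
KCL at each unknown node (sum of currents leaving = 0; resistances in Ω):
  Node 1: (V_1 - 5)/120 + (V_1 - 0)/4.3 + (V_1 - V_3)/3300 = 0
  Node 3: (V_3 - 5)/2400 + (V_3 - 0)/2 + (V_3 - V_1)/3300 = 0
Collecting terms (coefficients in siemens):
  0.2412·V_1 - 0.000303·V_3 = 0.04167
  0.5007·V_3 - 0.000303·V_1 = 0.002083
Determinant D = (0.2412)(0.5007) - (-0.000303)(-0.000303) = 0.1208
V_1 = [(0.04167)(0.5007) - (-0.000303)(0.002083)]/D = 0.1728 V
V_3 = [(0.2412)(0.002083) - (0.04167)(-0.000303)]/D = 0.004265 V
Power in each resistor, P = (ΔV)²/R:
  P_R1 = (5 - 0.1728)²/120 = 0.1942 W
  P_R2 = (0.1728 - 0)²/4.3 = 0.006941 W
  P_R3 = (5 - 0.004265)²/2400 = 0.0104 W
  P_R4 = (0 - 0.004265)²/2 = 0.000009096 W
  P_R5 = (0.1728 - 0.004265)²/3300 = 0.000008603 W
P_total = P_R1 + P_R2 + P_R3 + P_R4 + P_R5 = 0.2115 W

Final answer: 0.2115 W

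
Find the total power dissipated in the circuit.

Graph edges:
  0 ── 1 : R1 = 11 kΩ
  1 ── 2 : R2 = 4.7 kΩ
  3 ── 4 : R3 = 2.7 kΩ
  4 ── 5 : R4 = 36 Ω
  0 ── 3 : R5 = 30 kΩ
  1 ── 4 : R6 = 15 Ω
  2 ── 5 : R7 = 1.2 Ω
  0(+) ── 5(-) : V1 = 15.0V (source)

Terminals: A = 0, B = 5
Nodal analysis, taking node 5 as the 0 V reference.
Source V1 fixes V_0 = 15 V.
KCL at each unknown node (sum of currents leaving = 0; resistances in Ω):
  Node 1: (V_1 - 15)/11000 + (V_1 - V_2)/4700 + (V_1 - V_4)/15 = 0
  Node 2: (V_2 - V_1)/4700 + (V_2 - 0)/1.2 = 0
  Node 3: (V_3 - V_4)/2700 + (V_3 - 15)/30000 = 0
  Node 4: (V_4 - V_3)/2700 + (V_4 - 0)/36 + (V_4 - V_1)/15 = 0
Collecting terms (coefficients in siemens):
  0.06697·V_1 - 0.0002128·V_2 - 0.06667·V_4 = 0.001364
  0.8335·V_2 - 0.0002128·V_1 = 0
  0.0004037·V_3 - 0.0003704·V_4 = 0.0005
  0.09481·V_4 - 0.06667·V_1 - 0.0003704·V_3 = 0
Solving these 4 simultaneous equations (Gaussian elimination) gives:
  V_1 = 0.08468 V, V_2 = 0.00002161 V, V_3 = 1.298 V, V_4 = 0.06461 V
Power in each resistor, P = (ΔV)²/R:
  P_R1 = (15 - 0.08468)²/11000 = 0.02022 W
  P_R2 = (0.08468 - 0.00002161)²/4700 = 0.000001525 W
  P_R3 = (1.298 - 0.06461)²/2700 = 0.0005633 W
  P_R4 = (0.06461 - 0)²/36 = 0.0001159 W
  P_R5 = (15 - 1.298)²/30000 = 0.006258 W
  P_R6 = (0.08468 - 0.06461)²/15 = 0.00002685 W
  P_R7 = (0.00002161 - 0)²/1.2 = 0.0000000003893 W
P_total = P_R1 + P_R2 + P_R3 + P_R4 + P_R5 + P_R6 + P_R7 = 0.02719 W

Final answer: 0.02719 W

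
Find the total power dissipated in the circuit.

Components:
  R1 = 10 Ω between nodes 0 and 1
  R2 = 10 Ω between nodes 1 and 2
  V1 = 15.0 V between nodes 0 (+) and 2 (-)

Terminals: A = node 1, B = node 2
Nodal analysis, taking node 2 as the 0 V reference.
Source V1 fixes V_0 = 15 V.
KCL at each unknown node (sum of currents leaving = 0; resistances in Ω):
  Node 1: (V_1 - 15)/10 + (V_1 - 0)/10 = 0
Collecting terms: 0.2 × V_1 = 1.5  =>  V_1 = 7.5 V
Power in each resistor, P = (ΔV)²/R:
  P_R1 = (15 - 7.5)²/10 = 5.625 W
  P_R2 = (7.5 - 0)²/10 = 5.625 W
P_total = P_R1 + P_R2 = 11.25 W

Final answer: 11.25 W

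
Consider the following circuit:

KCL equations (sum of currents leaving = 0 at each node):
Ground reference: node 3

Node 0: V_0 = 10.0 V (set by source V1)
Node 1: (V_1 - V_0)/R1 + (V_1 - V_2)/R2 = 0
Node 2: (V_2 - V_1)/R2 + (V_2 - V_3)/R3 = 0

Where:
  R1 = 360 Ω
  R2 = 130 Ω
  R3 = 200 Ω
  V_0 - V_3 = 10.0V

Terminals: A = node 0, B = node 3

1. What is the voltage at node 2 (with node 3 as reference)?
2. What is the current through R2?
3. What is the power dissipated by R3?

Nodal analysis, taking node 3 as the 0 V reference.
Source V1 fixes V_0 = 10 V.
KCL at each unknown node (sum of currents leaving = 0; resistances in Ω):
  Node 1: (V_1 - 10)/360 + (V_1 - V_2)/130 = 0
  Node 2: (V_2 - V_1)/130 + (V_2 - 0)/200 = 0
Collecting terms (coefficients in siemens):
  0.01047·V_1 - 0.007692·V_2 = 0.02778
  0.01269·V_2 - 0.007692·V_1 = 0
Determinant D = (0.01047)(0.01269) - (-0.007692)(-0.007692) = 0.00007372
V_1 = [(0.02778)(0.01269) - (-0.007692)(0)]/D = 4.783 V
V_2 = [(0.01047)(0) - (0.02778)(-0.007692)]/D = 2.899 V
Part 1:
  Read off the nodal solution: V_2 = 2.899 V
Part 2:
  I_R2 = (V_1 - V_2)/R2 = (4.783 - 2.899)/130 = 0.01449 A
  Magnitude: I_R2 = 0.01449 A
Part 3:
  I_R3 = (V_2 - V_3)/R3 = (2.899 - 0)/200 = 0.01449 A
  P_R3 = I_R3² × R3 = (0.01449)² × 200 = 0.04201 W

Final answers:
1. V_2 = 2.899 V
2. I_R2 = 0.01449 A
3. P_R3 = 0.04201 W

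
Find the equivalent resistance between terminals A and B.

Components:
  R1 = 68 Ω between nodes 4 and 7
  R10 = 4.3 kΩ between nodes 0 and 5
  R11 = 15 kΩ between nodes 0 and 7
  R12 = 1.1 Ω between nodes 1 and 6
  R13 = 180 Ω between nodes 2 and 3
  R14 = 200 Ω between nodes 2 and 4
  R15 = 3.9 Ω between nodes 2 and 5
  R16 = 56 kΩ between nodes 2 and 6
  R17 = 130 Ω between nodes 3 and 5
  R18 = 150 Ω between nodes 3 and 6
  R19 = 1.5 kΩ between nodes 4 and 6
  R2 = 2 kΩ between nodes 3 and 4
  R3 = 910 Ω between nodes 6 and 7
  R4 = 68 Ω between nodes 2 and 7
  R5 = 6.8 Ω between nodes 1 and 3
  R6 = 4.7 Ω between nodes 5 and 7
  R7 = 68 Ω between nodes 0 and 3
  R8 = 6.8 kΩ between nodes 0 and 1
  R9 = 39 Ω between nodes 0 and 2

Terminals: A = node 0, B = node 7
The network is not a plain series/parallel combination. Inject a 1 A test current into terminal A (node 0) and return it from terminal B (node 7); then R_eq = V_A / (1 A).
Nodal analysis, taking node 7 as the 0 V reference.
Current source I_test pushes 1 A into node 0 and draws it out of node 7.
KCL at each unknown node (sum of currents leaving = 0; resistances in Ω):
  Node 0: (V_0 - V_3)/68 + (V_0 - V_1)/6800 + (V_0 - V_2)/39 + (V_0 - V_5)/4300 + (V_0 - 0)/15000 - 1 = 0
  Node 1: (V_1 - V_0)/6800 + (V_1 - V_3)/6.8 + (V_1 - V_6)/1.1 = 0
  Node 2: (V_2 - V_0)/39 + (V_2 - 0)/68 + (V_2 - V_3)/180 + (V_2 - V_4)/200 + (V_2 - V_5)/3.9 + (V_2 - V_6)/56000 = 0
  Node 3: (V_3 - V_0)/68 + (V_3 - V_1)/6.8 + (V_3 - V_2)/180 + (V_3 - V_4)/2000 + (V_3 - V_5)/130 + (V_3 - V_6)/150 = 0
  Node 4: (V_4 - V_2)/200 + (V_4 - V_3)/2000 + (V_4 - 0)/68 + (V_4 - V_6)/1500 = 0
  Node 5: (V_5 - V_0)/4300 + (V_5 - V_2)/3.9 + (V_5 - V_3)/130 + (V_5 - 0)/4.7 = 0
  Node 6: (V_6 - V_1)/1.1 + (V_6 - V_2)/56000 + (V_6 - V_3)/150 + (V_6 - V_4)/1500 + (V_6 - 0)/910 = 0
Collecting terms (coefficients in siemens):
  0.04079·V_0 - 0.0001471·V_1 - 0.02564·V_2 - 0.01471·V_3 - 0.0002326·V_5 = 1
  1.056·V_1 - 0.0001471·V_0 - 0.1471·V_3 - 0.9091·V_6 = 0
  0.3073·V_2 - 0.02564·V_0 - 0.005556·V_3 - 0.005·V_4 - 0.2564·V_5 - 0.00001786·V_6 = 0
  0.1822·V_3 - 0.01471·V_0 - 0.1471·V_1 - 0.005556·V_2 - 0.0005·V_4 - 0.007692·V_5 - 0.006667·V_6 = 0
  0.02087·V_4 - 0.005·V_2 - 0.0005·V_3 - 0.0006667·V_6 = 0
  0.4771·V_5 - 0.0002326·V_0 - 0.2564·V_2 - 0.007692·V_3 = 0
  0.9175·V_6 - 0.9091·V_1 - 0.00001786·V_2 - 0.006667·V_3 - 0.0006667·V_4 = 0
Solving these 7 simultaneous equations (Gaussian elimination) gives:
  V_0 = 36.01 V, V_1 = 19.74 V, V_2 = 6.694 V, V_3 = 19.94 V
  V_4 = 2.711 V, V_5 = 3.937 V, V_6 = 19.71 V
R_eq = V_0 / 1 A = 36.01 Ω

Final answer: 36.01 Ω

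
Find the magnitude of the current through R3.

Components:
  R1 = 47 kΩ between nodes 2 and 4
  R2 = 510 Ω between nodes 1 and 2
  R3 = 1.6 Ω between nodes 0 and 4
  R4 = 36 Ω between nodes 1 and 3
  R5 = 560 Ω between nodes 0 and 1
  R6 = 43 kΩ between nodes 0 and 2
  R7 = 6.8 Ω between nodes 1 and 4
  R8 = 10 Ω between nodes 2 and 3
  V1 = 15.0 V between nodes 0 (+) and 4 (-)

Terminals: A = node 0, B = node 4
Nodal analysis, taking node 4 as the 0 V reference.
Source V1 fixes V_0 = 15 V.
KCL at each unknown node (sum of currents leaving = 0; resistances in Ω):
  Node 1: (V_1 - V_2)/510 + (V_1 - V_3)/36 + (V_1 - 15)/560 + (V_1 - 0)/6.8 = 0
  Node 2: (V_2 - 0)/47000 + (V_2 - V_1)/510 + (V_2 - 15)/43000 + (V_2 - V_3)/10 = 0
  Node 3: (V_3 - V_1)/36 + (V_3 - V_2)/10 = 0
Collecting terms (coefficients in siemens):
  0.1786·V_1 - 0.001961·V_2 - 0.02778·V_3 = 0.02679
  0.102·V_2 - 0.001961·V_1 - 0.1·V_3 = 0.0003488
  0.1278·V_3 - 0.02778·V_1 - 0.1·V_2 = 0
Solving these 3 simultaneous equations (Gaussian elimination) gives:
  V_1 = 0.1822 V, V_2 = 0.1966 V, V_3 = 0.1935 V
I_R3 = (V_0 - V_4)/R3 = (15 - 0)/1.6 = 9.375 A
|I_R3| = 9.375 A

Final answer: |I_R3| = 9.375 A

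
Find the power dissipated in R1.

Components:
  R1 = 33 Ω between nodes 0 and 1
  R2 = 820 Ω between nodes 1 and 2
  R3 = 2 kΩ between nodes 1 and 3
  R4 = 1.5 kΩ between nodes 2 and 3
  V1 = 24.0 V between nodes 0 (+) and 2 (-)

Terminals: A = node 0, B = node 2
Nodal analysis, taking node 2 as the 0 V reference.
Source V1 fixes V_0 = 24 V.
KCL at each unknown node (sum of currents leaving = 0; resistances in Ω):
  Node 1: (V_1 - 24)/33 + (V_1 - 0)/820 + (V_1 - V_3)/2000 = 0
  Node 3: (V_3 - V_1)/2000 + (V_3 - 0)/1500 = 0
Collecting terms (coefficients in siemens):
  0.03202·V_1 - 0.0005·V_3 = 0.7273
  0.001167·V_3 - 0.0005·V_1 = 0
Determinant D = (0.03202)(0.001167) - (-0.0005)(-0.0005) = 0.00003711
V_1 = [(0.7273)(0.001167) - (-0.0005)(0)]/D = 22.86 V
V_3 = [(0.03202)(0) - (0.7273)(-0.0005)]/D = 9.799 V
I_R1 = (V_0 - V_1)/R1 = (24 - 22.86)/33 = 0.03442 A
P_R1 = I_R1² × R1 = (0.03442)² × 33 = 0.03909 W

Final answer: 0.03909 W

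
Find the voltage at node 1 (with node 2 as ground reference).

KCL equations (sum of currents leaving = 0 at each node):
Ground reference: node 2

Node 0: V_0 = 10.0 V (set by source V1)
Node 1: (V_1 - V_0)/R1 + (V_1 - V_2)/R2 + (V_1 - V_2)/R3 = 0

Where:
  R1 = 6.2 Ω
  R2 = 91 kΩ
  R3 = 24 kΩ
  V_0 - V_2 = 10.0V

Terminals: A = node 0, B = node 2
Nodal analysis, taking node 2 as the 0 V reference.
Source V1 fixes V_0 = 10 V.
KCL at each unknown node (sum of currents leaving = 0; resistances in Ω):
  Node 1: (V_1 - 10)/6.2 + (V_1 - 0)/91000 + (V_1 - 0)/24000 = 0
Collecting terms: 0.1613 × V_1 = 1.613  =>  V_1 = 9.997 V
The requested potential is V_1 = 9.997 V.

Final answer: V_1 = 9.997 V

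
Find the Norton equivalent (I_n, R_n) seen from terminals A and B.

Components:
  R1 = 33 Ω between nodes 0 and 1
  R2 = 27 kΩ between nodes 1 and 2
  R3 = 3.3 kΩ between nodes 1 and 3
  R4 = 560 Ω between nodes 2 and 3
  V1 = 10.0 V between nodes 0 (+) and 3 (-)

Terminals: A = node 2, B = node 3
Find the Thévenin equivalent first; then I_n = V_th/R_th and R_n = R_th.
Step 1 — V_th is the open-circuit voltage V_A - V_B (nothing connected across the terminals).
Nodal analysis, taking node 3 as the 0 V reference.
Source V1 fixes V_0 = 10 V.
KCL at each unknown node (sum of currents leaving = 0; resistances in Ω):
  Node 1: (V_1 - 10)/33 + (V_1 - V_2)/27000 + (V_1 - 0)/3300 = 0
  Node 2: (V_2 - V_1)/27000 + (V_2 - 0)/560 = 0
Collecting terms (coefficients in siemens):
  0.03064·V_1 - 0.00003704·V_2 = 0.303
  0.001823·V_2 - 0.00003704·V_1 = 0
Determinant D = (0.03064)(0.001823) - (-0.00003704)(-0.00003704) = 0.00005585
V_1 = [(0.303)(0.001823) - (-0.00003704)(0)]/D = 9.889 V
V_2 = [(0.03064)(0) - (0.303)(-0.00003704)]/D = 0.2009 V
V_th = V_2 - V_3 = 0.2009 - 0 = 0.2009 V
Step 2 — R_th: zero the source — replace V1 by a short circuit (node 3 merges into node 0) — and find the resistance seen between A (node 2) and B (node 0).
Reduce the network between node 2 (A) and node 0 (B) by series/parallel combination:
  Rp1 = R1 ‖ R3 (parallel, both between nodes 0 and 1) = 1/(1/33 + 1/3300) = 32.67 Ω
  Rs1 = R2 + Rp1 (series, joined only at node 1) = 27000 + 32.67 = 27030 Ω
  Rp2 = R4 ‖ Rs1 (parallel, both between nodes 0 and 2) = 1/(1/560 + 1/27030) = 548.6 Ω
R_th = 548.6 Ω
I_n = V_th/R_th = 0.2009/548.6 = 0.0003663 A, and R_n = R_th = 548.6 Ω

Final answer: I_n = 0.0003663 A, R_n = 548.6 Ω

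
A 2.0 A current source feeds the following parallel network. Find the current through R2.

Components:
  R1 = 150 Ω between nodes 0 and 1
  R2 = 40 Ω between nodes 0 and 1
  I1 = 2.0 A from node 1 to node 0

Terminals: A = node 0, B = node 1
All resistors sit directly between nodes 0 and 1, so they are in parallel and share one voltage V; the full source current 2 A splits among them.
1/R_par = 1/150 + 1/40 = 0.03167 S  =>  R_par = 31.58 Ω
V = I × R_par = 2 × 31.58 = 63.16 V
I_R2 = V/R2 = 63.16/40 = 1.579 A

Final answer: 1.579 A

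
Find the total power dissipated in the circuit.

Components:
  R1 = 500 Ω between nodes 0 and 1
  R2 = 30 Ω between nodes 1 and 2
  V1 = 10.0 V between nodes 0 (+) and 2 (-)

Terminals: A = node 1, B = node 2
Nodal analysis, taking node 2 as the 0 V reference.
Source V1 fixes V_0 = 10 V.
KCL at each unknown node (sum of currents leaving = 0; resistances in Ω):
  Node 1: (V_1 - 10)/500 + (V_1 - 0)/30 = 0
Collecting terms: 0.03533 × V_1 = 0.02  =>  V_1 = 0.566 V
Power in each resistor, P = (ΔV)²/R:
  P_R1 = (10 - 0.566)²/500 = 0.178 W
  P_R2 = (0.566 - 0)²/30 = 0.01068 W
P_total = P_R1 + P_R2 = 0.1887 W

Final answer: 0.1887 W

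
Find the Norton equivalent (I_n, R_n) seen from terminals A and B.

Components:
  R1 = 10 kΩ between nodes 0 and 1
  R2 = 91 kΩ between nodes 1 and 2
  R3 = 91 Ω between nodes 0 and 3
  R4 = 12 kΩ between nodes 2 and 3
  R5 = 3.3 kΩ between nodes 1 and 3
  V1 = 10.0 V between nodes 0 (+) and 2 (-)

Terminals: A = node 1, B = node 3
Find the Thévenin equivalent first; then I_n = V_th/R_th and R_n = R_th.
Step 1 — V_th is the open-circuit voltage V_A - V_B (nothing connected across the terminals).
Nodal analysis, taking node 2 as the 0 V reference.
Source V1 fixes V_0 = 10 V.
KCL at each unknown node (sum of currents leaving = 0; resistances in Ω):
  Node 1: (V_1 - 10)/10000 + (V_1 - 0)/91000 + (V_1 - V_3)/3300 = 0
  Node 3: (V_3 - 10)/91 + (V_3 - 0)/12000 + (V_3 - V_1)/3300 = 0
Collecting terms (coefficients in siemens):
  0.000414·V_1 - 0.000303·V_3 = 0.001
  0.01138·V_3 - 0.000303·V_1 = 0.1099
Determinant D = (0.000414)(0.01138) - (-0.000303)(-0.000303) = 0.000004618
V_1 = [(0.001)(0.01138) - (-0.000303)(0.1099)]/D = 9.675 V
V_3 = [(0.000414)(0.1099) - (0.001)(-0.000303)]/D = 9.918 V
V_th = V_1 - V_3 = 9.675 - 9.918 = -0.2435 V
Step 2 — R_th: zero the source — replace V1 by a short circuit (node 2 merges into node 0) — and find the resistance seen between A (node 1) and B (node 3).
Reduce the network between node 1 (A) and node 3 (B) by series/parallel combination:
  Rp1 = R1 ‖ R2 (parallel, both between nodes 0 and 1) = 1/(1/10000 + 1/91000) = 9010 Ω
  Rp2 = R3 ‖ R4 (parallel, both between nodes 0 and 3) = 1/(1/91 + 1/12000) = 90.32 Ω
  Rs1 = Rp1 + Rp2 (series, joined only at node 0) = 9010 + 90.32 = 9100 Ω
  Rp3 = R5 ‖ Rs1 (parallel, both between nodes 1 and 3) = 1/(1/3300 + 1/9100) = 2422 Ω
R_th = 2.422 kΩ
I_n = V_th/R_th = -0.2435/2422 = -0.0001005 A, and R_n = R_th = 2.422 kΩ

Final answer: I_n = -0.0001005 A, R_n = 2.422 kΩ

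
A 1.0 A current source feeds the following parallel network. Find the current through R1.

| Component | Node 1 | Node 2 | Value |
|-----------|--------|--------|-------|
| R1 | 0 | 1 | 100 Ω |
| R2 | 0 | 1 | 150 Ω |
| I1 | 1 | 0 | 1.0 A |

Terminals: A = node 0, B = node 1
All resistors sit directly between nodes 0 and 1, so they are in parallel and share one voltage V; the full source current 1 A splits among them.
1/R_par = 1/100 + 1/150 = 0.01667 S  =>  R_par = 60 Ω
V = I × R_par = 1 × 60 = 60 V
I_R1 = V/R1 = 60/100 = 0.6 A

Final answer: 0.6 A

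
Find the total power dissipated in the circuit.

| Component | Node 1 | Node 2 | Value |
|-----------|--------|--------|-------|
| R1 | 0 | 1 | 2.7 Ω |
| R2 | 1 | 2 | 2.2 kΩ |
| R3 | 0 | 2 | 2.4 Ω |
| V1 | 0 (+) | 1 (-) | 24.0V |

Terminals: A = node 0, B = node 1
Nodal analysis, taking node 1 as the 0 V reference.
Source V1 fixes V_0 = 24 V.
KCL at each unknown node (sum of currents leaving = 0; resistances in Ω):
  Node 2: (V_2 - 0)/2200 + (V_2 - 24)/2.4 = 0
Collecting terms: 0.4171 × V_2 = 10  =>  V_2 = 23.97 V
Power in each resistor, P = (ΔV)²/R:
  P_R1 = (24 - 0)²/2.7 = 213.3 W
  P_R2 = (0 - 23.97)²/2200 = 0.2612 W
  P_R3 = (24 - 23.97)²/2.4 = 0.000285 W
P_total = P_R1 + P_R2 + P_R3 = 213.6 W

Final answer: 213.6 W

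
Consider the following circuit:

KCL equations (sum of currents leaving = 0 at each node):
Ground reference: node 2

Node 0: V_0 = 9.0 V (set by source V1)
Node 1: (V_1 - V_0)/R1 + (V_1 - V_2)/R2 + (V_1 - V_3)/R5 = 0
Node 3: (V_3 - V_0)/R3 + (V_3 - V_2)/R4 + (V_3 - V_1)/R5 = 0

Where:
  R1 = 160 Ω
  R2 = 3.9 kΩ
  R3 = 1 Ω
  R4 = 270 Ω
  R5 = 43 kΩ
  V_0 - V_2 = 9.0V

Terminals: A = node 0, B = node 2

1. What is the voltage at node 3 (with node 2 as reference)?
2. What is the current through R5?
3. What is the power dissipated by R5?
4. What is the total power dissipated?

Nodal analysis, taking node 2 as the 0 V reference.
Source V1 fixes V_0 = 9 V.
KCL at each unknown node (sum of currents leaving = 0; resistances in Ω):
  Node 1: (V_1 - 9)/160 + (V_1 - 0)/3900 + (V_1 - V_3)/43000 = 0
  Node 3: (V_3 - 9)/1 + (V_3 - 0)/270 + (V_3 - V_1)/43000 = 0
Collecting terms (coefficients in siemens):
  0.00653·V_1 - 0.00002326·V_3 = 0.05625
  1.004·V_3 - 0.00002326·V_1 = 9
Determinant D = (0.00653)(1.004) - (-0.00002326)(-0.00002326) = 0.006554
V_1 = [(0.05625)(1.004) - (-0.00002326)(9)]/D = 8.646 V
V_3 = [(0.00653)(9) - (0.05625)(-0.00002326)]/D = 8.967 V
Part 1:
  Read off the nodal solution: V_3 = 8.967 V
Part 2:
  I_R5 = (V_1 - V_3)/R5 = (8.646 - 8.967)/43000 = -0.000007449 A
  Magnitude: I_R5 = 0.000007449 A
Part 3:
  I_R5 = (V_1 - V_3)/R5 = (8.646 - 8.967)/43000 = -0.000007449 A
  P_R5 = I_R5² × R5 = (-0.000007449)² × 43000 = 0.000002386 W
Part 4:
  Power in each resistor, P = (ΔV)²/R:
    P_R1 = (9 - 8.646)²/160 = 0.0007812 W
    P_R2 = (8.646 - 0)²/3900 = 0.01917 W
    P_R3 = (9 - 8.967)²/1 = 0.001103 W
    P_R4 = (0 - 8.967)²/270 = 0.2978 W
    P_R5 = (8.646 - 8.967)²/43000 = 0.000002386 W
  P_total = P_R1 + P_R2 + P_R3 + P_R4 + P_R5 = 0.3188 W

Final answers:
1. V_3 = 8.967 V
2. I_R5 = 7.449e-06 A
3. P_R5 = 2.386e-06 W
4. P_total = 0.3188 W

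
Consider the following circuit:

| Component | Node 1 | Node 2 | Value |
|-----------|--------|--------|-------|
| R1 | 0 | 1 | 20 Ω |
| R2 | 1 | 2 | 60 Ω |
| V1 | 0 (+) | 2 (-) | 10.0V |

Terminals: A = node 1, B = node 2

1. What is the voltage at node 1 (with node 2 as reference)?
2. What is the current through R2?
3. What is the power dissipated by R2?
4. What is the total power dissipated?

Nodal analysis, taking node 2 as the 0 V reference.
Source V1 fixes V_0 = 10 V.
KCL at each unknown node (sum of currents leaving = 0; resistances in Ω):
  Node 1: (V_1 - 10)/20 + (V_1 - 0)/60 = 0
Collecting terms: 0.06667 × V_1 = 0.5  =>  V_1 = 7.5 V
Part 1:
  Read off the nodal solution: V_1 = 7.5 V
Part 2:
  I_R2 = (V_1 - V_2)/R2 = (7.5 - 0)/60 = 0.125 A
  Magnitude: I_R2 = 0.125 A
Part 3:
  I_R2 = (V_1 - V_2)/R2 = (7.5 - 0)/60 = 0.125 A
  P_R2 = I_R2² × R2 = (0.125)² × 60 = 0.9375 W
Part 4:
  Power in each resistor, P = (ΔV)²/R:
    P_R1 = (10 - 7.5)²/20 = 0.3125 W
    P_R2 = (7.5 - 0)²/60 = 0.9375 W
  P_total = P_R1 + P_R2 = 1.25 W

Final answers:
1. V_1 = 7.5 V
2. I_R2 = 0.125 A
3. P_R2 = 0.9375 W
4. P_total = 1.25 W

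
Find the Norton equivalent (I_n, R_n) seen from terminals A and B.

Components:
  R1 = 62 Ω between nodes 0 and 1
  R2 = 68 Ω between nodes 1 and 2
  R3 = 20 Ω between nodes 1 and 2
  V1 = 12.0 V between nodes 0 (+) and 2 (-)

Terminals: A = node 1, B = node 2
Find the Thévenin equivalent first; then I_n = V_th/R_th and R_n = R_th.
Step 1 — V_th is the open-circuit voltage V_A - V_B (nothing connected across the terminals).
Nodal analysis, taking node 2 as the 0 V reference.
Source V1 fixes V_0 = 12 V.
KCL at each unknown node (sum of currents leaving = 0; resistances in Ω):
  Node 1: (V_1 - 12)/62 + (V_1 - 0)/68 + (V_1 - 0)/20 = 0
Collecting terms: 0.08083 × V_1 = 0.1935  =>  V_1 = 2.394 V
V_th = V_1 - V_2 = 2.394 - 0 = 2.394 V
Step 2 — R_th: zero the source — replace V1 by a short circuit (node 2 merges into node 0) — and find the resistance seen between A (node 1) and B (node 0).
Reduce the network between node 1 (A) and node 0 (B) by series/parallel combination:
  Rp1 = R1 ‖ R2 ‖ R3 (parallel, all between nodes 0 and 1) = 1/(1/62 + 1/68 + 1/20) = 12.37 Ω
R_th = 12.37 Ω
I_n = V_th/R_th = 2.394/12.37 = 0.1935 A, and R_n = R_th = 12.37 Ω

Final answer: I_n = 0.1935 A, R_n = 12.37 Ω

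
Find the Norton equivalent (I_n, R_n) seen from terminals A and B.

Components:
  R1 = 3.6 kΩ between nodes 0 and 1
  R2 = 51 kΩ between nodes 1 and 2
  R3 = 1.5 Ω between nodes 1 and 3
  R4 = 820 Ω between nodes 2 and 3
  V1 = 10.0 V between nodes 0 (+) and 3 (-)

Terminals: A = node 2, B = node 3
Find the Thévenin equivalent first; then I_n = V_th/R_th and R_n = R_th.
Step 1 — V_th is the open-circuit voltage V_A - V_B (nothing connected across the terminals).
Nodal analysis, taking node 3 as the 0 V reference.
Source V1 fixes V_0 = 10 V.
KCL at each unknown node (sum of currents leaving = 0; resistances in Ω):
  Node 1: (V_1 - 10)/3600 + (V_1 - V_2)/51000 + (V_1 - 0)/1.5 = 0
  Node 2: (V_2 - V_1)/51000 + (V_2 - 0)/820 = 0
Collecting terms (coefficients in siemens):
  0.667·V_1 - 0.00001961·V_2 = 0.002778
  0.001239·V_2 - 0.00001961·V_1 = 0
Determinant D = (0.667)(0.001239) - (-0.00001961)(-0.00001961) = 0.0008264
V_1 = [(0.002778)(0.001239) - (-0.00001961)(0)]/D = 0.004165 V
V_2 = [(0.667)(0) - (0.002778)(-0.00001961)]/D = 0.0000659 V
V_th = V_2 - V_3 = 0.0000659 - 0 = 0.0000659 V
Step 2 — R_th: zero the source — replace V1 by a short circuit (node 3 merges into node 0) — and find the resistance seen between A (node 2) and B (node 0).
Reduce the network between node 2 (A) and node 0 (B) by series/parallel combination:
  Rp1 = R1 ‖ R3 (parallel, both between nodes 0 and 1) = 1/(1/3600 + 1/1.5) = 1.499 Ω
  Rs1 = R2 + Rp1 (series, joined only at node 1) = 51000 + 1.499 = 51000 Ω
  Rp2 = R4 ‖ Rs1 (parallel, both between nodes 0 and 2) = 1/(1/820 + 1/51000) = 807 Ω
R_th = 807 Ω
I_n = V_th/R_th = 0.0000659/807 = 0.00000008166 A, and R_n = R_th = 807 Ω

Final answer: I_n = 8.166e-08 A, R_n = 807 Ω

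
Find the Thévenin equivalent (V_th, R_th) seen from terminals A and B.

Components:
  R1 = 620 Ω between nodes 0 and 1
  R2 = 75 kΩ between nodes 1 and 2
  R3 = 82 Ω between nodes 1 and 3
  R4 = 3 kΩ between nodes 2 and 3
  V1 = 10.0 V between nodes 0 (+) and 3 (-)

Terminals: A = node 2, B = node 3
Step 1 — V_th is the open-circuit voltage V_A - V_B (nothing connected across the terminals).
Nodal analysis, taking node 3 as the 0 V reference.
Source V1 fixes V_0 = 10 V.
KCL at each unknown node (sum of currents leaving = 0; resistances in Ω):
  Node 1: (V_1 - 10)/620 + (V_1 - V_2)/75000 + (V_1 - 0)/82 = 0
  Node 2: (V_2 - V_1)/75000 + (V_2 - 0)/3000 = 0
Collecting terms (coefficients in siemens):
  0.01382·V_1 - 0.00001333·V_2 = 0.01613
  0.0003467·V_2 - 0.00001333·V_1 = 0
Determinant D = (0.01382)(0.0003467) - (-0.00001333)(-0.00001333) = 0.000004791
V_1 = [(0.01613)(0.0003467) - (-0.00001333)(0)]/D = 1.167 V
V_2 = [(0.01382)(0) - (0.01613)(-0.00001333)]/D = 0.04488 V
V_th = V_2 - V_3 = 0.04488 - 0 = 0.04488 V
Step 2 — R_th: zero the source — replace V1 by a short circuit (node 3 merges into node 0) — and find the resistance seen between A (node 2) and B (node 0).
Reduce the network between node 2 (A) and node 0 (B) by series/parallel combination:
  Rp1 = R1 ‖ R3 (parallel, both between nodes 0 and 1) = 1/(1/620 + 1/82) = 72.42 Ω
  Rs1 = R2 + Rp1 (series, joined only at node 1) = 75000 + 72.42 = 75070 Ω
  Rp2 = R4 ‖ Rs1 (parallel, both between nodes 0 and 2) = 1/(1/3000 + 1/75070) = 2885 Ω
R_th = 2.885 kΩ

Final answer: V_th = 0.04488 V, R_th = 2.885 kΩ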